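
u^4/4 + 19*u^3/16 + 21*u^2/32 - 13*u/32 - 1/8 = (u/4 + 1)*(u - 1/2)*(u + 1/4)*(u + 1)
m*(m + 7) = m^2 + 7*m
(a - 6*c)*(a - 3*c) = a^2 - 9*a*c + 18*c^2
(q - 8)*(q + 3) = q^2 - 5*q - 24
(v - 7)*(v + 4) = v^2 - 3*v - 28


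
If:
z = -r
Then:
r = -z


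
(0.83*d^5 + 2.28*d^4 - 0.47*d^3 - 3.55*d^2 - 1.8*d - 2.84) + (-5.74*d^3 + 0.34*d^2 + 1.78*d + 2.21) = 0.83*d^5 + 2.28*d^4 - 6.21*d^3 - 3.21*d^2 - 0.02*d - 0.63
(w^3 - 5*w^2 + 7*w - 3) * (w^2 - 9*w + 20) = w^5 - 14*w^4 + 72*w^3 - 166*w^2 + 167*w - 60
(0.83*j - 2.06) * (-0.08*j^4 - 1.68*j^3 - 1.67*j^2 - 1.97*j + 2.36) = -0.0664*j^5 - 1.2296*j^4 + 2.0747*j^3 + 1.8051*j^2 + 6.017*j - 4.8616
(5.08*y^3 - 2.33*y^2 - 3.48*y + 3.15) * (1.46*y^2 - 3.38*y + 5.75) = 7.4168*y^5 - 20.5722*y^4 + 32.0046*y^3 + 2.9639*y^2 - 30.657*y + 18.1125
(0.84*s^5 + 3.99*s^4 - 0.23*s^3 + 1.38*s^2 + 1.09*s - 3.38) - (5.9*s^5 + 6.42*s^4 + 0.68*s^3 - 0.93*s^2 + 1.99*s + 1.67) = -5.06*s^5 - 2.43*s^4 - 0.91*s^3 + 2.31*s^2 - 0.9*s - 5.05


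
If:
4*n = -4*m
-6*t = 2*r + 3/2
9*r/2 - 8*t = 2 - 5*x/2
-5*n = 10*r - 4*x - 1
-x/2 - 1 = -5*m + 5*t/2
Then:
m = 347/7120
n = -347/7120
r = 165/2848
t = -767/2848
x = -473/2848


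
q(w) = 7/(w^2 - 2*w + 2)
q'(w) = 7*(2 - 2*w)/(w^2 - 2*w + 2)^2 = 14*(1 - w)/(w^2 - 2*w + 2)^2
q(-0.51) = 2.13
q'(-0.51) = 1.96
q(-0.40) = 2.36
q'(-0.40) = 2.24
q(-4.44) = 0.23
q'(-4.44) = 0.08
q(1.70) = 4.70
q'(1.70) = -4.41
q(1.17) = 6.80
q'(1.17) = -2.25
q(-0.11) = 3.14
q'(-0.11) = 3.12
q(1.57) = 5.28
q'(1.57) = -4.55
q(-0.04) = 3.36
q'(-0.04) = 3.36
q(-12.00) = 0.04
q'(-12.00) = 0.01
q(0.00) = 3.50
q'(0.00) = 3.50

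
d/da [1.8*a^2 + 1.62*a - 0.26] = 3.6*a + 1.62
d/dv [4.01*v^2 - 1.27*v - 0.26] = 8.02*v - 1.27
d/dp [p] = 1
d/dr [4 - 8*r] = -8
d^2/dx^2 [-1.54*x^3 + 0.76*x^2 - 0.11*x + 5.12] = 1.52 - 9.24*x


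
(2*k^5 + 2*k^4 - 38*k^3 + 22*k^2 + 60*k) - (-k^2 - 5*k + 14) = 2*k^5 + 2*k^4 - 38*k^3 + 23*k^2 + 65*k - 14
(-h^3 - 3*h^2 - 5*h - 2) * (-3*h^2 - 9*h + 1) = 3*h^5 + 18*h^4 + 41*h^3 + 48*h^2 + 13*h - 2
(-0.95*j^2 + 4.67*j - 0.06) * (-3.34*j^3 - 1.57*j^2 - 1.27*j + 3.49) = 3.173*j^5 - 14.1063*j^4 - 5.925*j^3 - 9.1522*j^2 + 16.3745*j - 0.2094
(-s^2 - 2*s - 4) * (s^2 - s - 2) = -s^4 - s^3 + 8*s + 8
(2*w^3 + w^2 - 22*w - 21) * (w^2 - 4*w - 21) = 2*w^5 - 7*w^4 - 68*w^3 + 46*w^2 + 546*w + 441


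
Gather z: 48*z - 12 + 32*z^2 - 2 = 32*z^2 + 48*z - 14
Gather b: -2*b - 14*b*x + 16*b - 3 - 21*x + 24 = b*(14 - 14*x) - 21*x + 21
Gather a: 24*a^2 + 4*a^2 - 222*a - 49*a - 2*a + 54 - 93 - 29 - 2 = 28*a^2 - 273*a - 70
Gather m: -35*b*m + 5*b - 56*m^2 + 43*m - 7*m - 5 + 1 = 5*b - 56*m^2 + m*(36 - 35*b) - 4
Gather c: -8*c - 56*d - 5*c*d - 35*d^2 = c*(-5*d - 8) - 35*d^2 - 56*d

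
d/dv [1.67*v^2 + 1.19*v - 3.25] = 3.34*v + 1.19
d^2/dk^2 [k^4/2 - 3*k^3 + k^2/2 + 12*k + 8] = 6*k^2 - 18*k + 1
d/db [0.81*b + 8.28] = 0.810000000000000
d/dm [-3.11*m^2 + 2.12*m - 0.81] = 2.12 - 6.22*m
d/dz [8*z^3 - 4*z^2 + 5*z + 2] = 24*z^2 - 8*z + 5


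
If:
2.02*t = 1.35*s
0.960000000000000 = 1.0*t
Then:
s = 1.44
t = 0.96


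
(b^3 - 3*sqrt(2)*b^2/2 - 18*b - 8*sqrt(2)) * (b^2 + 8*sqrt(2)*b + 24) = b^5 + 13*sqrt(2)*b^4/2 - 18*b^3 - 188*sqrt(2)*b^2 - 560*b - 192*sqrt(2)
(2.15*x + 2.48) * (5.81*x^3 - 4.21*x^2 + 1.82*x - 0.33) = 12.4915*x^4 + 5.3573*x^3 - 6.5278*x^2 + 3.8041*x - 0.8184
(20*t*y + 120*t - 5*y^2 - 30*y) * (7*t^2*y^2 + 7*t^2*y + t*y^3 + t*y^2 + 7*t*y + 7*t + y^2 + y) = 140*t^3*y^3 + 980*t^3*y^2 + 840*t^3*y - 15*t^2*y^4 - 105*t^2*y^3 + 50*t^2*y^2 + 980*t^2*y + 840*t^2 - 5*t*y^5 - 35*t*y^4 - 45*t*y^3 - 105*t*y^2 - 90*t*y - 5*y^4 - 35*y^3 - 30*y^2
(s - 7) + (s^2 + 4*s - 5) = s^2 + 5*s - 12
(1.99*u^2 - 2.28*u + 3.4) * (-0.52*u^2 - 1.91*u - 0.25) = -1.0348*u^4 - 2.6153*u^3 + 2.0893*u^2 - 5.924*u - 0.85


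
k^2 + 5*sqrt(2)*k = k*(k + 5*sqrt(2))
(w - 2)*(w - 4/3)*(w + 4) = w^3 + 2*w^2/3 - 32*w/3 + 32/3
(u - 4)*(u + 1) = u^2 - 3*u - 4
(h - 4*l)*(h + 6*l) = h^2 + 2*h*l - 24*l^2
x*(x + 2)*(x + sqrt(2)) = x^3 + sqrt(2)*x^2 + 2*x^2 + 2*sqrt(2)*x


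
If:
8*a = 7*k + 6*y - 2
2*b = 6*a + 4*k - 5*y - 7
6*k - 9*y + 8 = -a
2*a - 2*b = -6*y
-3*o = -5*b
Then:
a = 1561/55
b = 4276/55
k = 1024/55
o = 4276/33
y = 181/11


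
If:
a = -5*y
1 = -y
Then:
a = 5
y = -1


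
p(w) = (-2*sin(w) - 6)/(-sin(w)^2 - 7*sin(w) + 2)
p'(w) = (2*sin(w)*cos(w) + 7*cos(w))*(-2*sin(w) - 6)/(-sin(w)^2 - 7*sin(w) + 2)^2 - 2*cos(w)/(-sin(w)^2 - 7*sin(w) + 2) = 2*(-6*sin(w) + cos(w)^2 - 24)*cos(w)/(sin(w)^2 + 7*sin(w) - 2)^2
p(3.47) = -1.29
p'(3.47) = 2.32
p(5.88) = -1.14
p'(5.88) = -1.81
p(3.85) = -0.77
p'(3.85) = 0.79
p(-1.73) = -0.51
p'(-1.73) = 0.09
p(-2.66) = -1.01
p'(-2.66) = 1.43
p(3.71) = -0.90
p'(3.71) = 1.13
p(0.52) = 4.05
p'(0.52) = -15.30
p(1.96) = 1.47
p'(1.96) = 0.78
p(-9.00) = -1.10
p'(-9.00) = 1.70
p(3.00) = -6.33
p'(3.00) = 48.00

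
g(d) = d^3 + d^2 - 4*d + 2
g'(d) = 3*d^2 + 2*d - 4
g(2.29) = 10.09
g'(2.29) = 16.31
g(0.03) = 1.88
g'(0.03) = -3.94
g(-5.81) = -137.13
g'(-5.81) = 85.65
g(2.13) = 7.68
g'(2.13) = 13.87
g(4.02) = 67.05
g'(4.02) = 52.52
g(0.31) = 0.89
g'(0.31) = -3.09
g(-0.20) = 2.83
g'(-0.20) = -4.28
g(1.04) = 0.05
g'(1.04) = 1.32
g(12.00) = 1826.00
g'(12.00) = 452.00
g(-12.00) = -1534.00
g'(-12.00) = 404.00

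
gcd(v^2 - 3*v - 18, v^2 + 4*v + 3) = v + 3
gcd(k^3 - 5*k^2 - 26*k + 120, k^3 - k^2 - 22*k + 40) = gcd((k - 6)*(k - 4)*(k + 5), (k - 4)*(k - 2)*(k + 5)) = k^2 + k - 20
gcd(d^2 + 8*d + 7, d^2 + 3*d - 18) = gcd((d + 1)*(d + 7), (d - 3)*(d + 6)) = 1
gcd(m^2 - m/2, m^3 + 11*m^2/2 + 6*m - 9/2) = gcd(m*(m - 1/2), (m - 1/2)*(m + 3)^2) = m - 1/2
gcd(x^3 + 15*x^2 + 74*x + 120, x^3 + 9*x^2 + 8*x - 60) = x^2 + 11*x + 30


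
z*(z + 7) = z^2 + 7*z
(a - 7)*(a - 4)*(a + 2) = a^3 - 9*a^2 + 6*a + 56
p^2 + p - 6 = (p - 2)*(p + 3)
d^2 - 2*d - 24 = (d - 6)*(d + 4)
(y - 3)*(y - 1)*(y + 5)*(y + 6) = y^4 + 7*y^3 - 11*y^2 - 87*y + 90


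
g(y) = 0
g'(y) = 0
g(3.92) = 0.00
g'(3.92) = 0.00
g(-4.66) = 0.00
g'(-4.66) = 0.00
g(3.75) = 0.00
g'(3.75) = 0.00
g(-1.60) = 0.00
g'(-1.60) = 0.00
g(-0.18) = 0.00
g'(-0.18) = 0.00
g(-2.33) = 0.00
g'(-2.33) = 0.00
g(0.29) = 0.00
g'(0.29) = 0.00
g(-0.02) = 0.00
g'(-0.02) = 0.00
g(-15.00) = 0.00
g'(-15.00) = 0.00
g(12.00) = 0.00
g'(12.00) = 0.00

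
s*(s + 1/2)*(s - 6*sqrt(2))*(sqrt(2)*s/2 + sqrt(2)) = sqrt(2)*s^4/2 - 6*s^3 + 5*sqrt(2)*s^3/4 - 15*s^2 + sqrt(2)*s^2/2 - 6*s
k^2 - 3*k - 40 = (k - 8)*(k + 5)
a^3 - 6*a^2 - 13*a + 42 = (a - 7)*(a - 2)*(a + 3)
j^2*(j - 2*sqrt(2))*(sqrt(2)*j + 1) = sqrt(2)*j^4 - 3*j^3 - 2*sqrt(2)*j^2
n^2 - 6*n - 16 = (n - 8)*(n + 2)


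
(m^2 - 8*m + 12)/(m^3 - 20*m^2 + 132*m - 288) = (m - 2)/(m^2 - 14*m + 48)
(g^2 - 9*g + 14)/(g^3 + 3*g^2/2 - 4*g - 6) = 2*(g - 7)/(2*g^2 + 7*g + 6)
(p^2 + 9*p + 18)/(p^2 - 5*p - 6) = (p^2 + 9*p + 18)/(p^2 - 5*p - 6)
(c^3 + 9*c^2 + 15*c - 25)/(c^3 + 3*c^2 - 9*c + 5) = (c + 5)/(c - 1)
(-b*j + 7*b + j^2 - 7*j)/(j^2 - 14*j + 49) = (-b + j)/(j - 7)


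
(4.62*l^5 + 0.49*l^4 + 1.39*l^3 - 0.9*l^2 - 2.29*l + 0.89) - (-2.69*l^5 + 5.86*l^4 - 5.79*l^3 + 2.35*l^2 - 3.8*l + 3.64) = 7.31*l^5 - 5.37*l^4 + 7.18*l^3 - 3.25*l^2 + 1.51*l - 2.75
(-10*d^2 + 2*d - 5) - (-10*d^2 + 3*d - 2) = -d - 3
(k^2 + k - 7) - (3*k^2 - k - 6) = -2*k^2 + 2*k - 1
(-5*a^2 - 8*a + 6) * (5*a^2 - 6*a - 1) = -25*a^4 - 10*a^3 + 83*a^2 - 28*a - 6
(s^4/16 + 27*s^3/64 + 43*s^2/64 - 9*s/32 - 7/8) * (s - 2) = s^5/16 + 19*s^4/64 - 11*s^3/64 - 13*s^2/8 - 5*s/16 + 7/4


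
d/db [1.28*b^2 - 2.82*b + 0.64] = 2.56*b - 2.82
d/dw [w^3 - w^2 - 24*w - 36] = 3*w^2 - 2*w - 24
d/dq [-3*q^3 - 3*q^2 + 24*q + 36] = -9*q^2 - 6*q + 24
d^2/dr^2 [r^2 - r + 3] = 2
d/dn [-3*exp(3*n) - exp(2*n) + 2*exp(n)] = (-9*exp(2*n) - 2*exp(n) + 2)*exp(n)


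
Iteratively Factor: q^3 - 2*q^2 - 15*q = (q)*(q^2 - 2*q - 15) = q*(q + 3)*(q - 5)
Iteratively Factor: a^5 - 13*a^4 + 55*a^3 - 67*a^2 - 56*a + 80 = (a + 1)*(a^4 - 14*a^3 + 69*a^2 - 136*a + 80) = (a - 4)*(a + 1)*(a^3 - 10*a^2 + 29*a - 20) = (a - 4)*(a - 1)*(a + 1)*(a^2 - 9*a + 20) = (a - 5)*(a - 4)*(a - 1)*(a + 1)*(a - 4)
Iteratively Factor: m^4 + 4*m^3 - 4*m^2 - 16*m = (m)*(m^3 + 4*m^2 - 4*m - 16) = m*(m + 2)*(m^2 + 2*m - 8) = m*(m + 2)*(m + 4)*(m - 2)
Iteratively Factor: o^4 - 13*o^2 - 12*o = (o)*(o^3 - 13*o - 12) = o*(o - 4)*(o^2 + 4*o + 3) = o*(o - 4)*(o + 1)*(o + 3)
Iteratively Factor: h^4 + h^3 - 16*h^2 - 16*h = (h + 1)*(h^3 - 16*h) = (h - 4)*(h + 1)*(h^2 + 4*h) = h*(h - 4)*(h + 1)*(h + 4)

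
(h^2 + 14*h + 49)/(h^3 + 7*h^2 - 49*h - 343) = 1/(h - 7)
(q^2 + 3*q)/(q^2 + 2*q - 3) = q/(q - 1)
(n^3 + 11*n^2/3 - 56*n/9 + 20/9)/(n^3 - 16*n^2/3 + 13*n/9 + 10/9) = (3*n^2 + 13*n - 10)/(3*n^2 - 14*n - 5)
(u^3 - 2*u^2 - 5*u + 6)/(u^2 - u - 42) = (-u^3 + 2*u^2 + 5*u - 6)/(-u^2 + u + 42)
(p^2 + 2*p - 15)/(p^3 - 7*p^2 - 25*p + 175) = (p - 3)/(p^2 - 12*p + 35)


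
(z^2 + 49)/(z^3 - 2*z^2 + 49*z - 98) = 1/(z - 2)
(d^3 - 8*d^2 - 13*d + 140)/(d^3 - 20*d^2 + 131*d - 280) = (d + 4)/(d - 8)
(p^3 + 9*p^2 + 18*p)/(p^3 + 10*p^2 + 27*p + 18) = p/(p + 1)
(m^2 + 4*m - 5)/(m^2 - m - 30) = (m - 1)/(m - 6)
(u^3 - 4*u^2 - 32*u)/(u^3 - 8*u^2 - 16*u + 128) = u/(u - 4)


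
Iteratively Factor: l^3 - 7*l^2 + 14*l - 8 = (l - 4)*(l^2 - 3*l + 2) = (l - 4)*(l - 2)*(l - 1)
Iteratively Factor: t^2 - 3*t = (t)*(t - 3)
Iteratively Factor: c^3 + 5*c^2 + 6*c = (c + 2)*(c^2 + 3*c) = c*(c + 2)*(c + 3)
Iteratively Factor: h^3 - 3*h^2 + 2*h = (h - 2)*(h^2 - h) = (h - 2)*(h - 1)*(h)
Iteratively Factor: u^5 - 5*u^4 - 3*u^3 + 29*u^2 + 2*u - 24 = (u + 2)*(u^4 - 7*u^3 + 11*u^2 + 7*u - 12) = (u - 4)*(u + 2)*(u^3 - 3*u^2 - u + 3) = (u - 4)*(u - 3)*(u + 2)*(u^2 - 1) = (u - 4)*(u - 3)*(u + 1)*(u + 2)*(u - 1)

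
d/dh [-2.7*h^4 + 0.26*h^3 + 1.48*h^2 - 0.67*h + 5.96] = -10.8*h^3 + 0.78*h^2 + 2.96*h - 0.67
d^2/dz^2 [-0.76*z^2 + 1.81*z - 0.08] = -1.52000000000000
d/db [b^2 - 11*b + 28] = 2*b - 11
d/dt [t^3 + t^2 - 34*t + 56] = 3*t^2 + 2*t - 34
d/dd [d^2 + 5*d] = 2*d + 5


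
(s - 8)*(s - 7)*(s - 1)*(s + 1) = s^4 - 15*s^3 + 55*s^2 + 15*s - 56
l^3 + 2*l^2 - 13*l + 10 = (l - 2)*(l - 1)*(l + 5)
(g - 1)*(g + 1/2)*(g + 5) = g^3 + 9*g^2/2 - 3*g - 5/2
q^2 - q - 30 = (q - 6)*(q + 5)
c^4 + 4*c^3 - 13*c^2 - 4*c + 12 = (c - 2)*(c - 1)*(c + 1)*(c + 6)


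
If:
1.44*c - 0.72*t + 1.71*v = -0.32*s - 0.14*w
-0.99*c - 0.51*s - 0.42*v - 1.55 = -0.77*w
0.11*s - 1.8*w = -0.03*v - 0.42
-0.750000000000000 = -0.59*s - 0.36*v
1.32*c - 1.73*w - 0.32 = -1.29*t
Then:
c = -2.41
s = -0.83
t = 3.04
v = 3.45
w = 0.24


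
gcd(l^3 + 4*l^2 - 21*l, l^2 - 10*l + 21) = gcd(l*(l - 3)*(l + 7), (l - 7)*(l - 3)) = l - 3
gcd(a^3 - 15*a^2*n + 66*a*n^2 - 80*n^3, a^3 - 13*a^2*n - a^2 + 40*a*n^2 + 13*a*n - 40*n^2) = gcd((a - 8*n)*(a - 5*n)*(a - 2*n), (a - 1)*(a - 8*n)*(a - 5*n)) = a^2 - 13*a*n + 40*n^2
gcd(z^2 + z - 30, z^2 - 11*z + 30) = z - 5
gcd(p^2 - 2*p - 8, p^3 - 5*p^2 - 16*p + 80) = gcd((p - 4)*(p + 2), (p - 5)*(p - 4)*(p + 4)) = p - 4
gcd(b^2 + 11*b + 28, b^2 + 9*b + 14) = b + 7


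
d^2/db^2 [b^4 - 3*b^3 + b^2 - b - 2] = 12*b^2 - 18*b + 2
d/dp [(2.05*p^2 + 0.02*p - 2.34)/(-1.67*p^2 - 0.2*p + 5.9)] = (-0.3766*p^2 + 16.3744*p - 0.35)/(2.7889*p^4 + 0.668*p^3 - 19.666*p^2 - 2.36*p + 34.81)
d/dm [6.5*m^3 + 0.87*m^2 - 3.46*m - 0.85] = 19.5*m^2 + 1.74*m - 3.46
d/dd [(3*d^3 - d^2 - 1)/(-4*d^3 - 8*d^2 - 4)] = d*(-7*d^3 - 12*d - 2)/(4*(d^6 + 4*d^5 + 4*d^4 + 2*d^3 + 4*d^2 + 1))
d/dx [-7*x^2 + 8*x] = 8 - 14*x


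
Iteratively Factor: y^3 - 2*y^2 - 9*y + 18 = (y - 2)*(y^2 - 9) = (y - 2)*(y + 3)*(y - 3)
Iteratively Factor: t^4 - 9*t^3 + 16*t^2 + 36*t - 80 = (t - 4)*(t^3 - 5*t^2 - 4*t + 20) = (t - 5)*(t - 4)*(t^2 - 4) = (t - 5)*(t - 4)*(t + 2)*(t - 2)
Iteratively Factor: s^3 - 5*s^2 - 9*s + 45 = (s - 5)*(s^2 - 9) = (s - 5)*(s + 3)*(s - 3)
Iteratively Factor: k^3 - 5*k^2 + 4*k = (k - 1)*(k^2 - 4*k) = (k - 4)*(k - 1)*(k)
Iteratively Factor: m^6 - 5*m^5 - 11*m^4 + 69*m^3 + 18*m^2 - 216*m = (m - 4)*(m^5 - m^4 - 15*m^3 + 9*m^2 + 54*m) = (m - 4)*(m - 3)*(m^4 + 2*m^3 - 9*m^2 - 18*m) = (m - 4)*(m - 3)^2*(m^3 + 5*m^2 + 6*m) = (m - 4)*(m - 3)^2*(m + 2)*(m^2 + 3*m) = (m - 4)*(m - 3)^2*(m + 2)*(m + 3)*(m)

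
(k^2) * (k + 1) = k^3 + k^2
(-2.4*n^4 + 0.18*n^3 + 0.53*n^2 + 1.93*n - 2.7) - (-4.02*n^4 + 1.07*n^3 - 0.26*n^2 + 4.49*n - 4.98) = 1.62*n^4 - 0.89*n^3 + 0.79*n^2 - 2.56*n + 2.28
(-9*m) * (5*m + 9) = -45*m^2 - 81*m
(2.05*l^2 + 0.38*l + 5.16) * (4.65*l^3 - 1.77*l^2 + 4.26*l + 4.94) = 9.5325*l^5 - 1.8615*l^4 + 32.0544*l^3 + 2.6126*l^2 + 23.8588*l + 25.4904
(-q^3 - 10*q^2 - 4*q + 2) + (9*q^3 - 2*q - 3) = 8*q^3 - 10*q^2 - 6*q - 1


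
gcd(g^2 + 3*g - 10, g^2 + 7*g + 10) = g + 5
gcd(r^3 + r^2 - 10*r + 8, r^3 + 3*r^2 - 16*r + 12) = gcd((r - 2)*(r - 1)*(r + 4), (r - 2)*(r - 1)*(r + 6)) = r^2 - 3*r + 2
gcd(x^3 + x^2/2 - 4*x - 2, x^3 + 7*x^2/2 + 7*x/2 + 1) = x^2 + 5*x/2 + 1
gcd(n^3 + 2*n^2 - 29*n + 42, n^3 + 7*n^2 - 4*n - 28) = n^2 + 5*n - 14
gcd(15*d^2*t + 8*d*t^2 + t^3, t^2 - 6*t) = t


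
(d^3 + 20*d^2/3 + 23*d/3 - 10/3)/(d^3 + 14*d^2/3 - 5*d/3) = (d + 2)/d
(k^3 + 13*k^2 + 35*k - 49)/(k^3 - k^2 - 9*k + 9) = (k^2 + 14*k + 49)/(k^2 - 9)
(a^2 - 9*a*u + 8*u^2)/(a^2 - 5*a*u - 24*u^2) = (a - u)/(a + 3*u)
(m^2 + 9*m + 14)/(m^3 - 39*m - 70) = (m + 7)/(m^2 - 2*m - 35)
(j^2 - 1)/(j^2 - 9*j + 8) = (j + 1)/(j - 8)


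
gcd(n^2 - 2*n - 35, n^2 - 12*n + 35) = n - 7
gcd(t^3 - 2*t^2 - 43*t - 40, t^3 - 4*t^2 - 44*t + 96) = t - 8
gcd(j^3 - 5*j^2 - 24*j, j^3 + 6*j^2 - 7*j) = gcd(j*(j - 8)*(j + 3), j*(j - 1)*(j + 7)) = j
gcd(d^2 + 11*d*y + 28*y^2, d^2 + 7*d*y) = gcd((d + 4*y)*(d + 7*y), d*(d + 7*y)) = d + 7*y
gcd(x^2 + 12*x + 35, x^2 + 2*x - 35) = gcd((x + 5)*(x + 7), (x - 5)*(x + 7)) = x + 7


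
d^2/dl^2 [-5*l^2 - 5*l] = -10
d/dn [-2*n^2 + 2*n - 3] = 2 - 4*n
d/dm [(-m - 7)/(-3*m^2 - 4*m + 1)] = (3*m^2 + 4*m - 2*(m + 7)*(3*m + 2) - 1)/(3*m^2 + 4*m - 1)^2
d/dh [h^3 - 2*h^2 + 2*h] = 3*h^2 - 4*h + 2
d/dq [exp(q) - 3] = exp(q)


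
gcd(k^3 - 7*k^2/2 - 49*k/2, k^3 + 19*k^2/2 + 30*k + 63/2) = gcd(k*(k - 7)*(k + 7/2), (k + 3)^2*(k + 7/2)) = k + 7/2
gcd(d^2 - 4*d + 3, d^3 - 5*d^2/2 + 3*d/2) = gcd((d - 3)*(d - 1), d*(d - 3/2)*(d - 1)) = d - 1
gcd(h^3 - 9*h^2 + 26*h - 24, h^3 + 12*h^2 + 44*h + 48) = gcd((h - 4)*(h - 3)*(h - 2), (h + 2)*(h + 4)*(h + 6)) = 1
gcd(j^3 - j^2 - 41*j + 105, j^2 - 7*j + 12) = j - 3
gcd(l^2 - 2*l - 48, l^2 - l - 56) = l - 8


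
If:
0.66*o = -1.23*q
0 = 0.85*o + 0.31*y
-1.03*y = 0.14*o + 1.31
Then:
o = 0.49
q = -0.26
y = -1.34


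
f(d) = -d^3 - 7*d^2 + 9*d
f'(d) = -3*d^2 - 14*d + 9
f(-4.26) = -88.06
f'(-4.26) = 14.20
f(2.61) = -41.97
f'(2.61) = -47.98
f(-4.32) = -88.90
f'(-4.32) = 13.49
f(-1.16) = -18.30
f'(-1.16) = 21.20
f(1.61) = -7.83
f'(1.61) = -21.32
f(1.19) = -0.89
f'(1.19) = -11.91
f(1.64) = -8.48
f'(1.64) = -22.03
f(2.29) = -28.11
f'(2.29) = -38.79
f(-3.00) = -63.00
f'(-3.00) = 24.00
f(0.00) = 0.00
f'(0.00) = 9.00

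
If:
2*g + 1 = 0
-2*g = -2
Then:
No Solution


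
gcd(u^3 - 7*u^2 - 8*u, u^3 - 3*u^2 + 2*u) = u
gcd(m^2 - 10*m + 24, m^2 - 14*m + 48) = m - 6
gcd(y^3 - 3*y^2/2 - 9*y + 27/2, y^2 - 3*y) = y - 3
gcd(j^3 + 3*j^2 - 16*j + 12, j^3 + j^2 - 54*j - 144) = j + 6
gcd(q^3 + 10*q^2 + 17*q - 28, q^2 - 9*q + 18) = 1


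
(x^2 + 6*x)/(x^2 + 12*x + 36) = x/(x + 6)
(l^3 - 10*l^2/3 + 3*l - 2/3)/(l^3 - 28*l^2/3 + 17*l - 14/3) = (l - 1)/(l - 7)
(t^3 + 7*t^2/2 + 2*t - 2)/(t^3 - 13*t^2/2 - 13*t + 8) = (t + 2)/(t - 8)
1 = 1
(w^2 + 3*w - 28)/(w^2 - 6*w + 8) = (w + 7)/(w - 2)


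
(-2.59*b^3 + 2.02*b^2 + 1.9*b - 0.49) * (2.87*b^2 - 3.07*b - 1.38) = -7.4333*b^5 + 13.7487*b^4 + 2.8258*b^3 - 10.0269*b^2 - 1.1177*b + 0.6762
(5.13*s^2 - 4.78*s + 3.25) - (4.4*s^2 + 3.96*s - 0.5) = 0.73*s^2 - 8.74*s + 3.75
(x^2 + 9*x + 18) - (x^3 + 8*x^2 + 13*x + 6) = -x^3 - 7*x^2 - 4*x + 12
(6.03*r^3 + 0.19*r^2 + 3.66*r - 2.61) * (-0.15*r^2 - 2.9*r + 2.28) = -0.9045*r^5 - 17.5155*r^4 + 12.6484*r^3 - 9.7893*r^2 + 15.9138*r - 5.9508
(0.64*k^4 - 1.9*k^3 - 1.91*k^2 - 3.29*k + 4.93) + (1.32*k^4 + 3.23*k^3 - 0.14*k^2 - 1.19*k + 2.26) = 1.96*k^4 + 1.33*k^3 - 2.05*k^2 - 4.48*k + 7.19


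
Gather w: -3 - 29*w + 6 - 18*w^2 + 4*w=-18*w^2 - 25*w + 3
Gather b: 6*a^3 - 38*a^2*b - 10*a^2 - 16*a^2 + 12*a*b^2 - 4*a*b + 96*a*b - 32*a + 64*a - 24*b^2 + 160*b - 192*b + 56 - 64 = 6*a^3 - 26*a^2 + 32*a + b^2*(12*a - 24) + b*(-38*a^2 + 92*a - 32) - 8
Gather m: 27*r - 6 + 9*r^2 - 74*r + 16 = 9*r^2 - 47*r + 10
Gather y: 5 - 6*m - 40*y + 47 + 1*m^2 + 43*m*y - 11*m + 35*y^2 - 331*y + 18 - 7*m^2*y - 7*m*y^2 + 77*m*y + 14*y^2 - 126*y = m^2 - 17*m + y^2*(49 - 7*m) + y*(-7*m^2 + 120*m - 497) + 70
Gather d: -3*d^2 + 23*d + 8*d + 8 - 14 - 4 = -3*d^2 + 31*d - 10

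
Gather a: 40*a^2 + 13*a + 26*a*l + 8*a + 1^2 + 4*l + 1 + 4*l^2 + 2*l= 40*a^2 + a*(26*l + 21) + 4*l^2 + 6*l + 2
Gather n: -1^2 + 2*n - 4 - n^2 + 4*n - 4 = -n^2 + 6*n - 9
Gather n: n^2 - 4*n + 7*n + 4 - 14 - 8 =n^2 + 3*n - 18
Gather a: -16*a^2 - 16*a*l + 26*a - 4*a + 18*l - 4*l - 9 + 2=-16*a^2 + a*(22 - 16*l) + 14*l - 7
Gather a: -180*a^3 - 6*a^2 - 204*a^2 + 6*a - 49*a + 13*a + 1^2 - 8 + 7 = -180*a^3 - 210*a^2 - 30*a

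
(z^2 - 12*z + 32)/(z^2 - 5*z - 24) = (z - 4)/(z + 3)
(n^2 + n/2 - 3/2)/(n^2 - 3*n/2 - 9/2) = (n - 1)/(n - 3)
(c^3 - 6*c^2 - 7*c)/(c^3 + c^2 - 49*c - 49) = c/(c + 7)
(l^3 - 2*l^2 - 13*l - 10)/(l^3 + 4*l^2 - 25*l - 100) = (l^2 + 3*l + 2)/(l^2 + 9*l + 20)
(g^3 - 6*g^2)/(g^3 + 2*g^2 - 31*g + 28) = g^2*(g - 6)/(g^3 + 2*g^2 - 31*g + 28)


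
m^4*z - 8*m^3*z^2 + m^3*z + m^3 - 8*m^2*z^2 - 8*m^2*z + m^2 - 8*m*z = m*(m + 1)*(m - 8*z)*(m*z + 1)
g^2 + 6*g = g*(g + 6)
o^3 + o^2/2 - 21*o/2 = o*(o - 3)*(o + 7/2)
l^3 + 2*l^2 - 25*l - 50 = (l - 5)*(l + 2)*(l + 5)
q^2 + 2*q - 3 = (q - 1)*(q + 3)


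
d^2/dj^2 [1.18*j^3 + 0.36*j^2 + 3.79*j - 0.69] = 7.08*j + 0.72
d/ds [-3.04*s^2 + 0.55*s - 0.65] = 0.55 - 6.08*s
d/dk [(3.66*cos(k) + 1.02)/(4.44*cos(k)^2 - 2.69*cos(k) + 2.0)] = (16.2504*cos(k)^2 + 9.0576*cos(k) - 10.0638)*sin(k)/(19.7136*cos(k)^4 - 23.8872*cos(k)^3 + 24.9961*cos(k)^2 - 10.76*cos(k) + 4.0)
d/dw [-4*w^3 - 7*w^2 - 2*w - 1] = -12*w^2 - 14*w - 2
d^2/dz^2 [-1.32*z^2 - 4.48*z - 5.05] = -2.64000000000000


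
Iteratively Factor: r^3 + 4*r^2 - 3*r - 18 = (r - 2)*(r^2 + 6*r + 9) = (r - 2)*(r + 3)*(r + 3)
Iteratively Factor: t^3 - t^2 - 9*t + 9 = (t + 3)*(t^2 - 4*t + 3) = (t - 3)*(t + 3)*(t - 1)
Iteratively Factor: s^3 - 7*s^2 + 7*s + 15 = (s + 1)*(s^2 - 8*s + 15) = (s - 5)*(s + 1)*(s - 3)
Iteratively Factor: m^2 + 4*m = (m)*(m + 4)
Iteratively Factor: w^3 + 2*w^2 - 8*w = (w + 4)*(w^2 - 2*w) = (w - 2)*(w + 4)*(w)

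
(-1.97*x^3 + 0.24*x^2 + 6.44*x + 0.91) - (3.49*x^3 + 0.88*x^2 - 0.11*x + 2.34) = -5.46*x^3 - 0.64*x^2 + 6.55*x - 1.43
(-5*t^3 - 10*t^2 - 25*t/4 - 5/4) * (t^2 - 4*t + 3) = -5*t^5 + 10*t^4 + 75*t^3/4 - 25*t^2/4 - 55*t/4 - 15/4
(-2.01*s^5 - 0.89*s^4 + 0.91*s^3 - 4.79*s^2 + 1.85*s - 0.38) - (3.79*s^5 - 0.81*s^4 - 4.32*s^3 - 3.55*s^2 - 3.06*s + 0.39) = -5.8*s^5 - 0.08*s^4 + 5.23*s^3 - 1.24*s^2 + 4.91*s - 0.77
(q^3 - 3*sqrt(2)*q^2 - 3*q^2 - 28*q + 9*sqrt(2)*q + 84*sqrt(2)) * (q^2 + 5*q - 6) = q^5 - 3*sqrt(2)*q^4 + 2*q^4 - 49*q^3 - 6*sqrt(2)*q^3 - 122*q^2 + 147*sqrt(2)*q^2 + 168*q + 366*sqrt(2)*q - 504*sqrt(2)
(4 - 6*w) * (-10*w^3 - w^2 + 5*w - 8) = 60*w^4 - 34*w^3 - 34*w^2 + 68*w - 32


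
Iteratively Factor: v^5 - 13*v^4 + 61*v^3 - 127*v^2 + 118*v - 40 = (v - 4)*(v^4 - 9*v^3 + 25*v^2 - 27*v + 10) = (v - 4)*(v - 1)*(v^3 - 8*v^2 + 17*v - 10) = (v - 4)*(v - 1)^2*(v^2 - 7*v + 10) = (v - 4)*(v - 2)*(v - 1)^2*(v - 5)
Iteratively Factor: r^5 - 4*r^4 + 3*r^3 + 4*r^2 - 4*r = (r + 1)*(r^4 - 5*r^3 + 8*r^2 - 4*r) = (r - 2)*(r + 1)*(r^3 - 3*r^2 + 2*r) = (r - 2)^2*(r + 1)*(r^2 - r) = r*(r - 2)^2*(r + 1)*(r - 1)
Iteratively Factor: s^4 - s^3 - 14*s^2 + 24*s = (s - 2)*(s^3 + s^2 - 12*s) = s*(s - 2)*(s^2 + s - 12) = s*(s - 2)*(s + 4)*(s - 3)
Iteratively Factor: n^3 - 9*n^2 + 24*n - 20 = (n - 2)*(n^2 - 7*n + 10) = (n - 5)*(n - 2)*(n - 2)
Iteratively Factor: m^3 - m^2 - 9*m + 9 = (m - 1)*(m^2 - 9) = (m - 1)*(m + 3)*(m - 3)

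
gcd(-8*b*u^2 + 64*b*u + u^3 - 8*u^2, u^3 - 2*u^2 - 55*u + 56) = u - 8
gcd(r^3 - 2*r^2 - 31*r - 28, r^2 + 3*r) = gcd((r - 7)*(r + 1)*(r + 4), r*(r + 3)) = 1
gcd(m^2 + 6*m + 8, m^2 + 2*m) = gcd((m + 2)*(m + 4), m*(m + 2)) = m + 2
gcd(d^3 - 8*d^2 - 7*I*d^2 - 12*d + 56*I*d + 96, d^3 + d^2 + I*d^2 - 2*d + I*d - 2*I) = 1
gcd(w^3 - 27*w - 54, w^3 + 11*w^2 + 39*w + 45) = w^2 + 6*w + 9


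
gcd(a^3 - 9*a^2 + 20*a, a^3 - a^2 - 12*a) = a^2 - 4*a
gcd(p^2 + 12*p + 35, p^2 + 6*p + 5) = p + 5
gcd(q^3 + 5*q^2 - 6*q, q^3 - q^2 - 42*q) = q^2 + 6*q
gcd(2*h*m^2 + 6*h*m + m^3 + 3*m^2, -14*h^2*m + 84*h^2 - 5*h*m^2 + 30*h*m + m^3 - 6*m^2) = 2*h + m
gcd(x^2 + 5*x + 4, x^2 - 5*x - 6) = x + 1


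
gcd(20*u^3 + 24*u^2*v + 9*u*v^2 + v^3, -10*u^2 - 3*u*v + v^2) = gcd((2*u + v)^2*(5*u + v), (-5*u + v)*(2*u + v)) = 2*u + v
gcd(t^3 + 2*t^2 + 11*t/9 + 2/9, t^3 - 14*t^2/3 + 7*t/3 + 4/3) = t + 1/3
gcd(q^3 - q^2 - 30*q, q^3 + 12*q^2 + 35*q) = q^2 + 5*q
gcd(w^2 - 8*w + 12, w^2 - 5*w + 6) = w - 2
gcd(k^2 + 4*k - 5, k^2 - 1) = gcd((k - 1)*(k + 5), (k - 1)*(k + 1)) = k - 1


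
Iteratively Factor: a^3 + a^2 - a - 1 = (a + 1)*(a^2 - 1) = (a + 1)^2*(a - 1)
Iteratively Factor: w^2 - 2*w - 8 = (w + 2)*(w - 4)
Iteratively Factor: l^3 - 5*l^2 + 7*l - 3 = (l - 3)*(l^2 - 2*l + 1) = (l - 3)*(l - 1)*(l - 1)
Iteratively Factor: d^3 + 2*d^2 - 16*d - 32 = (d + 2)*(d^2 - 16) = (d + 2)*(d + 4)*(d - 4)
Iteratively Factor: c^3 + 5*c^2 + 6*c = (c + 3)*(c^2 + 2*c) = c*(c + 3)*(c + 2)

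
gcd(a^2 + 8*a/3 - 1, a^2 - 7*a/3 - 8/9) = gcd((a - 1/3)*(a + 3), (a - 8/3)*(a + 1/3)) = 1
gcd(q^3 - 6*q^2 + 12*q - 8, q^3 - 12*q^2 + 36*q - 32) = q^2 - 4*q + 4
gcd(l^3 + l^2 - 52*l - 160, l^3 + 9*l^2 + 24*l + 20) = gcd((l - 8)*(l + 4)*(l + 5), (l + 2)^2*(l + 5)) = l + 5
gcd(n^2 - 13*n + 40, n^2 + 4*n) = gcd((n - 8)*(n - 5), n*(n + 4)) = 1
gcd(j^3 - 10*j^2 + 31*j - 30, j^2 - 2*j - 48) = 1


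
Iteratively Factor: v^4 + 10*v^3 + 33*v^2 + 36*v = (v + 3)*(v^3 + 7*v^2 + 12*v) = v*(v + 3)*(v^2 + 7*v + 12) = v*(v + 3)*(v + 4)*(v + 3)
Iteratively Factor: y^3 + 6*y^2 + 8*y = (y)*(y^2 + 6*y + 8) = y*(y + 4)*(y + 2)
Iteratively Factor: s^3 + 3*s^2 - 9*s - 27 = (s + 3)*(s^2 - 9) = (s + 3)^2*(s - 3)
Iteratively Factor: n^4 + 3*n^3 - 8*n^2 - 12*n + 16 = (n - 2)*(n^3 + 5*n^2 + 2*n - 8) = (n - 2)*(n + 2)*(n^2 + 3*n - 4) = (n - 2)*(n + 2)*(n + 4)*(n - 1)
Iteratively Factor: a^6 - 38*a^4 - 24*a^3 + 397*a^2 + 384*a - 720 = (a - 5)*(a^5 + 5*a^4 - 13*a^3 - 89*a^2 - 48*a + 144) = (a - 5)*(a + 4)*(a^4 + a^3 - 17*a^2 - 21*a + 36) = (a - 5)*(a - 4)*(a + 4)*(a^3 + 5*a^2 + 3*a - 9) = (a - 5)*(a - 4)*(a + 3)*(a + 4)*(a^2 + 2*a - 3) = (a - 5)*(a - 4)*(a + 3)^2*(a + 4)*(a - 1)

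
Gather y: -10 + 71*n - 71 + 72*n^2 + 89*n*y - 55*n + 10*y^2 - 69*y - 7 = 72*n^2 + 16*n + 10*y^2 + y*(89*n - 69) - 88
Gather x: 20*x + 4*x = 24*x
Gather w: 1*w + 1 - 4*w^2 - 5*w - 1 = -4*w^2 - 4*w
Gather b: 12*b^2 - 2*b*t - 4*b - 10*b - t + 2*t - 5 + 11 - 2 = 12*b^2 + b*(-2*t - 14) + t + 4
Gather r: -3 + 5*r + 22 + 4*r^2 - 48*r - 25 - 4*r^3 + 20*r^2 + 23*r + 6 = -4*r^3 + 24*r^2 - 20*r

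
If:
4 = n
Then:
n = 4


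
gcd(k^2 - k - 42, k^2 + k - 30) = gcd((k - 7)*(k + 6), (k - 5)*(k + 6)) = k + 6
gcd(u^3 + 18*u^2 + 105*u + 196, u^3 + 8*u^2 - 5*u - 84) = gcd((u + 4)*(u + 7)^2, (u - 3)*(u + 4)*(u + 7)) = u^2 + 11*u + 28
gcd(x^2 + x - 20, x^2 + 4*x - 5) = x + 5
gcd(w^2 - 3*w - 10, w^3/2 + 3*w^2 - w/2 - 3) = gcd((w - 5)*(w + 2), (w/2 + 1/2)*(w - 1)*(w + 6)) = 1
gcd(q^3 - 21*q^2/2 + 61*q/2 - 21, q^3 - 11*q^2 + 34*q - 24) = q^2 - 7*q + 6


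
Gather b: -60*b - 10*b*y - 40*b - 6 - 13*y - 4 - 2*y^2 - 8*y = b*(-10*y - 100) - 2*y^2 - 21*y - 10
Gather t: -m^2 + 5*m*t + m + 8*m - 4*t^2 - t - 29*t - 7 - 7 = -m^2 + 9*m - 4*t^2 + t*(5*m - 30) - 14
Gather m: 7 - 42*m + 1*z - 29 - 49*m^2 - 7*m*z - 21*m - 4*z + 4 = -49*m^2 + m*(-7*z - 63) - 3*z - 18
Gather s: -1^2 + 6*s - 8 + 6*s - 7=12*s - 16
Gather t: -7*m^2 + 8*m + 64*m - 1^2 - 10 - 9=-7*m^2 + 72*m - 20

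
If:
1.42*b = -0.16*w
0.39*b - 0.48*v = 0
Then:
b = -0.112676056338028*w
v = -0.0915492957746479*w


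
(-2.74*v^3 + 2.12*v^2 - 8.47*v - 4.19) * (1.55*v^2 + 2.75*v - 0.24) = -4.247*v^5 - 4.249*v^4 - 6.6409*v^3 - 30.2958*v^2 - 9.4897*v + 1.0056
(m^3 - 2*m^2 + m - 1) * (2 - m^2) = -m^5 + 2*m^4 + m^3 - 3*m^2 + 2*m - 2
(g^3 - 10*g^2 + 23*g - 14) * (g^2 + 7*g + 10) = g^5 - 3*g^4 - 37*g^3 + 47*g^2 + 132*g - 140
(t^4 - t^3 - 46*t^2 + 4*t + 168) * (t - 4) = t^5 - 5*t^4 - 42*t^3 + 188*t^2 + 152*t - 672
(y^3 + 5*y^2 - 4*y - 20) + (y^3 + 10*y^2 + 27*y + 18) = 2*y^3 + 15*y^2 + 23*y - 2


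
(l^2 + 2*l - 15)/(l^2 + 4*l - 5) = (l - 3)/(l - 1)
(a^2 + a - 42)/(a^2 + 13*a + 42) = (a - 6)/(a + 6)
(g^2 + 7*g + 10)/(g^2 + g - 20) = (g + 2)/(g - 4)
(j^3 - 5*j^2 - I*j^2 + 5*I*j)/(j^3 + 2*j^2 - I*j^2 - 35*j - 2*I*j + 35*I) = j/(j + 7)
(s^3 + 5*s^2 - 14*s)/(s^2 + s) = (s^2 + 5*s - 14)/(s + 1)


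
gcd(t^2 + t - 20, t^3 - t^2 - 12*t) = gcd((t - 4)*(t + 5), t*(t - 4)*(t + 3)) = t - 4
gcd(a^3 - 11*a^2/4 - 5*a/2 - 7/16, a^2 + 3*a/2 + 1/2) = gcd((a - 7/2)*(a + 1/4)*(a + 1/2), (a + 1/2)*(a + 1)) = a + 1/2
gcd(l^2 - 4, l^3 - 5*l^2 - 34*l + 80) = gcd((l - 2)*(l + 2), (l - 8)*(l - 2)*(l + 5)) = l - 2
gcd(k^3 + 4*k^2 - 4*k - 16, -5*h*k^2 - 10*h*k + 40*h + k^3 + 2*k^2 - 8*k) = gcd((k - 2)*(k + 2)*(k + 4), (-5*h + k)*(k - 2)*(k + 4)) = k^2 + 2*k - 8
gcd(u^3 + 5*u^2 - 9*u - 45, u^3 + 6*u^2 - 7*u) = 1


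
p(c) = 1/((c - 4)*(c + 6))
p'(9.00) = 0.00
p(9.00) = 0.01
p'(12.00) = 0.00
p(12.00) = 0.01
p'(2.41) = -0.04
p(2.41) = -0.07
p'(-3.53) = 0.01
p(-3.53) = -0.05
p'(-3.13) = 0.01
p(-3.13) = -0.05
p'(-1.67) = 0.00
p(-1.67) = -0.04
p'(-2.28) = 0.00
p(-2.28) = -0.04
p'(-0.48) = -0.00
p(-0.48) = -0.04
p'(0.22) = -0.00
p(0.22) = -0.04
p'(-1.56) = 0.00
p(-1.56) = -0.04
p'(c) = -1/((c - 4)*(c + 6)^2) - 1/((c - 4)^2*(c + 6)) = 2*(-c - 1)/(c^4 + 4*c^3 - 44*c^2 - 96*c + 576)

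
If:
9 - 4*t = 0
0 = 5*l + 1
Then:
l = -1/5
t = 9/4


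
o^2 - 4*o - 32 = (o - 8)*(o + 4)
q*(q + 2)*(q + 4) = q^3 + 6*q^2 + 8*q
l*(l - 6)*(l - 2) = l^3 - 8*l^2 + 12*l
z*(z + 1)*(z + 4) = z^3 + 5*z^2 + 4*z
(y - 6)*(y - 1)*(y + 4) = y^3 - 3*y^2 - 22*y + 24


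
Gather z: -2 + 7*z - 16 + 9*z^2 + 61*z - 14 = 9*z^2 + 68*z - 32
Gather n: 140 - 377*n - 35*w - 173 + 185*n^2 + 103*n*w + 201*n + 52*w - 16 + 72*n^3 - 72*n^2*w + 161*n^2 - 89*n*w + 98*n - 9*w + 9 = 72*n^3 + n^2*(346 - 72*w) + n*(14*w - 78) + 8*w - 40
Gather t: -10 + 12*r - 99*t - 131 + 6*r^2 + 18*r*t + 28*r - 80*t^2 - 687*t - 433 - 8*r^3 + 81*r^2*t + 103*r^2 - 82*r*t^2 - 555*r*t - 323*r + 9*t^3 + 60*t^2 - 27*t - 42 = -8*r^3 + 109*r^2 - 283*r + 9*t^3 + t^2*(-82*r - 20) + t*(81*r^2 - 537*r - 813) - 616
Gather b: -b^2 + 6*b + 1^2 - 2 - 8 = -b^2 + 6*b - 9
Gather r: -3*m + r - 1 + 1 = -3*m + r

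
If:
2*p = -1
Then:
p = -1/2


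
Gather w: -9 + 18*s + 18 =18*s + 9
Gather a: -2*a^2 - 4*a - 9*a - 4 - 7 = -2*a^2 - 13*a - 11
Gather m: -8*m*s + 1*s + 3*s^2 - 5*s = -8*m*s + 3*s^2 - 4*s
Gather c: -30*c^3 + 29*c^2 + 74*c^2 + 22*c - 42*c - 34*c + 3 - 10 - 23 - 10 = -30*c^3 + 103*c^2 - 54*c - 40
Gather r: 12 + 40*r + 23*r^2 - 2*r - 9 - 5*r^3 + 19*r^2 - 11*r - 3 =-5*r^3 + 42*r^2 + 27*r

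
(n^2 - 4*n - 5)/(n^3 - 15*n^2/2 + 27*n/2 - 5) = 2*(n + 1)/(2*n^2 - 5*n + 2)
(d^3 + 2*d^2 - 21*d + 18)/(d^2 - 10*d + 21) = (d^2 + 5*d - 6)/(d - 7)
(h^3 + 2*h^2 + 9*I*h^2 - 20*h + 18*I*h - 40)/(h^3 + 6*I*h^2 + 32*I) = (h^2 + h*(2 + 5*I) + 10*I)/(h^2 + 2*I*h + 8)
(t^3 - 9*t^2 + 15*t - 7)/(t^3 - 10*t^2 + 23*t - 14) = (t - 1)/(t - 2)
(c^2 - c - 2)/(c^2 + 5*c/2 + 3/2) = 2*(c - 2)/(2*c + 3)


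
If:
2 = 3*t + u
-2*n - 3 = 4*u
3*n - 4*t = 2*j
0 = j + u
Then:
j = 43/16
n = 31/8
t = 25/16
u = -43/16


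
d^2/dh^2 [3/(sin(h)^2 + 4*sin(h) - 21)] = 6*(-2*sin(h)^4 - 6*sin(h)^3 - 47*sin(h)^2 - 30*sin(h) + 37)/(sin(h)^2 + 4*sin(h) - 21)^3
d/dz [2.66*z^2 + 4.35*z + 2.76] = 5.32*z + 4.35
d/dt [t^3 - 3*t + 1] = 3*t^2 - 3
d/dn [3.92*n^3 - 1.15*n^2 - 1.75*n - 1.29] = 11.76*n^2 - 2.3*n - 1.75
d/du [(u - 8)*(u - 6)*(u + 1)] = 3*u^2 - 26*u + 34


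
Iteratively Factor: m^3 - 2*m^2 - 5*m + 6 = (m - 3)*(m^2 + m - 2) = (m - 3)*(m + 2)*(m - 1)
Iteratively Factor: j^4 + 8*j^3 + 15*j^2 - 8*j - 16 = (j + 4)*(j^3 + 4*j^2 - j - 4) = (j + 1)*(j + 4)*(j^2 + 3*j - 4) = (j - 1)*(j + 1)*(j + 4)*(j + 4)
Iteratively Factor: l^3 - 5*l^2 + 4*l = (l - 4)*(l^2 - l) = l*(l - 4)*(l - 1)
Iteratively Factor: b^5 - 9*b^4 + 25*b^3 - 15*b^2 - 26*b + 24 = (b - 3)*(b^4 - 6*b^3 + 7*b^2 + 6*b - 8) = (b - 3)*(b - 2)*(b^3 - 4*b^2 - b + 4) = (b - 4)*(b - 3)*(b - 2)*(b^2 - 1) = (b - 4)*(b - 3)*(b - 2)*(b - 1)*(b + 1)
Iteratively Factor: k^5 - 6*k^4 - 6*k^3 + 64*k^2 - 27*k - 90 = (k + 1)*(k^4 - 7*k^3 + k^2 + 63*k - 90) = (k - 2)*(k + 1)*(k^3 - 5*k^2 - 9*k + 45) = (k - 3)*(k - 2)*(k + 1)*(k^2 - 2*k - 15) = (k - 5)*(k - 3)*(k - 2)*(k + 1)*(k + 3)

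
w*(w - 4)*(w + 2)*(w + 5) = w^4 + 3*w^3 - 18*w^2 - 40*w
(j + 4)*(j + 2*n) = j^2 + 2*j*n + 4*j + 8*n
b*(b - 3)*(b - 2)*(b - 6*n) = b^4 - 6*b^3*n - 5*b^3 + 30*b^2*n + 6*b^2 - 36*b*n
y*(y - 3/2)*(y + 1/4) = y^3 - 5*y^2/4 - 3*y/8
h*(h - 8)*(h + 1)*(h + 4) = h^4 - 3*h^3 - 36*h^2 - 32*h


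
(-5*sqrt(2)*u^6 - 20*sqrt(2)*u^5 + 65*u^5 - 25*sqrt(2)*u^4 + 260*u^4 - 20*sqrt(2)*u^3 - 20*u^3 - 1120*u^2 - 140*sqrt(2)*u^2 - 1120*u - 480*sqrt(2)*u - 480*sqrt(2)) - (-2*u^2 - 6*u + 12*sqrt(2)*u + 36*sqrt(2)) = -5*sqrt(2)*u^6 - 20*sqrt(2)*u^5 + 65*u^5 - 25*sqrt(2)*u^4 + 260*u^4 - 20*sqrt(2)*u^3 - 20*u^3 - 1118*u^2 - 140*sqrt(2)*u^2 - 1114*u - 492*sqrt(2)*u - 516*sqrt(2)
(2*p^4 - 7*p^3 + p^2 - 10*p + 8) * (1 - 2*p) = -4*p^5 + 16*p^4 - 9*p^3 + 21*p^2 - 26*p + 8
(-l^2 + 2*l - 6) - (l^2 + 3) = -2*l^2 + 2*l - 9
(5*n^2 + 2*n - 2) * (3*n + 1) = 15*n^3 + 11*n^2 - 4*n - 2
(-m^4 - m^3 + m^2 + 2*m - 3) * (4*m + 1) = -4*m^5 - 5*m^4 + 3*m^3 + 9*m^2 - 10*m - 3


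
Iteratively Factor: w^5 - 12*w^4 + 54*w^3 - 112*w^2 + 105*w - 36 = (w - 3)*(w^4 - 9*w^3 + 27*w^2 - 31*w + 12) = (w - 3)*(w - 1)*(w^3 - 8*w^2 + 19*w - 12) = (w - 3)*(w - 1)^2*(w^2 - 7*w + 12) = (w - 4)*(w - 3)*(w - 1)^2*(w - 3)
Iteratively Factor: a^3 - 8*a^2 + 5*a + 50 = (a - 5)*(a^2 - 3*a - 10) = (a - 5)^2*(a + 2)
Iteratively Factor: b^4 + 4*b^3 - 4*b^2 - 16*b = (b)*(b^3 + 4*b^2 - 4*b - 16) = b*(b - 2)*(b^2 + 6*b + 8) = b*(b - 2)*(b + 2)*(b + 4)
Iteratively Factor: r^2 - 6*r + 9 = (r - 3)*(r - 3)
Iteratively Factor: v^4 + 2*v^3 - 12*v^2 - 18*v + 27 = (v + 3)*(v^3 - v^2 - 9*v + 9) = (v - 1)*(v + 3)*(v^2 - 9) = (v - 3)*(v - 1)*(v + 3)*(v + 3)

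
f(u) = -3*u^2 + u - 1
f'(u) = 1 - 6*u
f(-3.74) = -46.70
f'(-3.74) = 23.44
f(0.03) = -0.97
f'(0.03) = 0.82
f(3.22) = -28.89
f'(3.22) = -18.32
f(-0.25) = -1.44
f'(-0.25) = 2.50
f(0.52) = -1.29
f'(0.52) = -2.12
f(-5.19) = -87.00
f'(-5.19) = 32.14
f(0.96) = -2.80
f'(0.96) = -4.76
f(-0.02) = -1.02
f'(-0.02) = 1.12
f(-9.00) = -253.00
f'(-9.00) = 55.00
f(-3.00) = -31.00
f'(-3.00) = 19.00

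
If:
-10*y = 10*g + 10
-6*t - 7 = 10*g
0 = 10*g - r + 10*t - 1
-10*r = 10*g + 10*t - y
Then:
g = -412/217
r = -2/217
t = 867/434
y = 195/217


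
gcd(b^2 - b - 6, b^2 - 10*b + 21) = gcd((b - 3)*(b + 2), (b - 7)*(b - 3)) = b - 3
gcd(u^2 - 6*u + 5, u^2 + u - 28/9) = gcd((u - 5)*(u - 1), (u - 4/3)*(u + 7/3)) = 1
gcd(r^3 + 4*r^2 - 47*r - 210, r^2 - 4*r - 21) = r - 7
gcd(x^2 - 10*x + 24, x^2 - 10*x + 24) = x^2 - 10*x + 24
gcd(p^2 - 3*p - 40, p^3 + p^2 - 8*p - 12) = 1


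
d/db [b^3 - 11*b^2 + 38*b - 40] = 3*b^2 - 22*b + 38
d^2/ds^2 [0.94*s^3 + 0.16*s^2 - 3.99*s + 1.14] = 5.64*s + 0.32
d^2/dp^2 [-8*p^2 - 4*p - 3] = -16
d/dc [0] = 0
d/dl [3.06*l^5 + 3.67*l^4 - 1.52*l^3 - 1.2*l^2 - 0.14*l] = 15.3*l^4 + 14.68*l^3 - 4.56*l^2 - 2.4*l - 0.14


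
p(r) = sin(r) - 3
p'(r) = cos(r)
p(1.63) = -2.00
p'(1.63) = -0.06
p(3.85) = -3.65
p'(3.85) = -0.76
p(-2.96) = -3.18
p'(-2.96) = -0.98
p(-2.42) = -3.66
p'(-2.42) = -0.75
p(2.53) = -2.43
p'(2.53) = -0.82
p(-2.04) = -3.89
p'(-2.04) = -0.45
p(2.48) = -2.39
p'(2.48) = -0.79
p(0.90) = -2.22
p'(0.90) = 0.62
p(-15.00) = -3.65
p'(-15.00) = -0.76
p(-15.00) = -3.65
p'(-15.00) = -0.76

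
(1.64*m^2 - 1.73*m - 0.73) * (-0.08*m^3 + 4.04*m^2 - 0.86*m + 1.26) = -0.1312*m^5 + 6.764*m^4 - 8.3412*m^3 + 0.605*m^2 - 1.552*m - 0.9198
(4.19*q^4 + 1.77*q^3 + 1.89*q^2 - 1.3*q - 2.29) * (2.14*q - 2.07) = 8.9666*q^5 - 4.8855*q^4 + 0.3807*q^3 - 6.6943*q^2 - 2.2096*q + 4.7403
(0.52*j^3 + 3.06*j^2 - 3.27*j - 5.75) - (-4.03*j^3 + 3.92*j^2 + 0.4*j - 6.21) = 4.55*j^3 - 0.86*j^2 - 3.67*j + 0.46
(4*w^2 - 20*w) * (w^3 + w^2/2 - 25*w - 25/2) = 4*w^5 - 18*w^4 - 110*w^3 + 450*w^2 + 250*w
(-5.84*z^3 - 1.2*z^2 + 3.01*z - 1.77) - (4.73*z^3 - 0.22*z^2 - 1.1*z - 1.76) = -10.57*z^3 - 0.98*z^2 + 4.11*z - 0.01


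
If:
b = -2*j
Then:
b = -2*j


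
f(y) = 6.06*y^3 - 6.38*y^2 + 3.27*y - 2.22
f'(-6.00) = 734.31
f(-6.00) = -1560.48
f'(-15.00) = 4285.17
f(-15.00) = -21939.27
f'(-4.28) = 390.91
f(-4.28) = -608.21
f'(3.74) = 209.84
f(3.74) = 237.79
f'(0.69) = 3.12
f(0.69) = -1.01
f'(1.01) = 8.93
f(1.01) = 0.82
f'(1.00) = 8.69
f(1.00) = 0.73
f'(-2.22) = 121.20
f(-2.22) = -107.23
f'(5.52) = 486.79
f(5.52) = 840.70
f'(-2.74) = 174.72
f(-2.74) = -183.74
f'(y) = 18.18*y^2 - 12.76*y + 3.27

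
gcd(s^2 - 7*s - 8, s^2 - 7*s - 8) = s^2 - 7*s - 8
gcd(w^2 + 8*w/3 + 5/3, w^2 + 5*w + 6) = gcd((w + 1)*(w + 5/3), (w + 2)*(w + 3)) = 1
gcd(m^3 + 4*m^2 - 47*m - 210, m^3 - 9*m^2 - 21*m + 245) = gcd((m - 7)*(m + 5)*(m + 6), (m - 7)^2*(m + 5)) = m^2 - 2*m - 35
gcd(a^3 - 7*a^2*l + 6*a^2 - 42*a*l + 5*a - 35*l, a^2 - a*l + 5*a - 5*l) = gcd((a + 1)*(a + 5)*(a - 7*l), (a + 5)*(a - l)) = a + 5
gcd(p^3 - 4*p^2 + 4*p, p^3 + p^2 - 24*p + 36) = p - 2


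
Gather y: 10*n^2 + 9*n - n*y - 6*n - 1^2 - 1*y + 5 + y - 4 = 10*n^2 - n*y + 3*n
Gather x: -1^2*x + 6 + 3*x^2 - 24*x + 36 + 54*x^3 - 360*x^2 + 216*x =54*x^3 - 357*x^2 + 191*x + 42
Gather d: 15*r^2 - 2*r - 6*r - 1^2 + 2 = 15*r^2 - 8*r + 1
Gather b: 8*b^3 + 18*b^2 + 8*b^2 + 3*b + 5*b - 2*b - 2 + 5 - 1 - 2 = 8*b^3 + 26*b^2 + 6*b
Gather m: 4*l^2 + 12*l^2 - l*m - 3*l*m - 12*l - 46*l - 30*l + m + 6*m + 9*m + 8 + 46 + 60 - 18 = 16*l^2 - 88*l + m*(16 - 4*l) + 96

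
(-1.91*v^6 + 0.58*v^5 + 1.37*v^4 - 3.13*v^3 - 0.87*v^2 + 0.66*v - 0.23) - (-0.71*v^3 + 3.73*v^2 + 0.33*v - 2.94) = -1.91*v^6 + 0.58*v^5 + 1.37*v^4 - 2.42*v^3 - 4.6*v^2 + 0.33*v + 2.71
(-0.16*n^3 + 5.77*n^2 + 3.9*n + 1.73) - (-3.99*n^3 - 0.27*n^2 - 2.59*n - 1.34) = 3.83*n^3 + 6.04*n^2 + 6.49*n + 3.07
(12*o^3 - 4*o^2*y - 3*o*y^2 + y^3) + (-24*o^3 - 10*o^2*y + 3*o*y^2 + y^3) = -12*o^3 - 14*o^2*y + 2*y^3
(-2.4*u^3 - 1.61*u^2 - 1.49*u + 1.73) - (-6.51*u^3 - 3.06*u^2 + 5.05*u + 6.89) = 4.11*u^3 + 1.45*u^2 - 6.54*u - 5.16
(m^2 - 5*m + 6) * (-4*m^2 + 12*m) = -4*m^4 + 32*m^3 - 84*m^2 + 72*m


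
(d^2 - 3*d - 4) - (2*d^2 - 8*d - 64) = -d^2 + 5*d + 60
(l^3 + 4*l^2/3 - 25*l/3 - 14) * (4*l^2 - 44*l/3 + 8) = 4*l^5 - 28*l^4/3 - 404*l^3/9 + 692*l^2/9 + 416*l/3 - 112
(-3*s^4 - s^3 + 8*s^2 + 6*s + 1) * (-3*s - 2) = 9*s^5 + 9*s^4 - 22*s^3 - 34*s^2 - 15*s - 2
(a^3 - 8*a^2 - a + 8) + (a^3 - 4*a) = 2*a^3 - 8*a^2 - 5*a + 8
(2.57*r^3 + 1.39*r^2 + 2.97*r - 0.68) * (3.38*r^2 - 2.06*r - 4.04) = 8.6866*r^5 - 0.596*r^4 - 3.2076*r^3 - 14.0322*r^2 - 10.598*r + 2.7472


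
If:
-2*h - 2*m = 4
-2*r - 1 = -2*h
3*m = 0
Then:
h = -2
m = 0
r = -5/2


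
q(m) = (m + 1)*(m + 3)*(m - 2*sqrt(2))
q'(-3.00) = 11.66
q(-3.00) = 0.00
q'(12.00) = 451.80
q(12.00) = 1788.46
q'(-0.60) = -8.64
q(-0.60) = -3.29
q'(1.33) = 0.11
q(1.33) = -15.12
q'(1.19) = -1.28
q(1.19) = -15.03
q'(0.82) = -4.38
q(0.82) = -13.96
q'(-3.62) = 22.52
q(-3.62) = -10.47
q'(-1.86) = -2.29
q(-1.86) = 4.60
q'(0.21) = -7.69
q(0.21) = -10.17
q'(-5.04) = 56.08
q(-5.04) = -64.85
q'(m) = (m + 1)*(m + 3) + (m + 1)*(m - 2*sqrt(2)) + (m + 3)*(m - 2*sqrt(2)) = 3*m^2 - 4*sqrt(2)*m + 8*m - 8*sqrt(2) + 3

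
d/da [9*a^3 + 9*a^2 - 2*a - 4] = 27*a^2 + 18*a - 2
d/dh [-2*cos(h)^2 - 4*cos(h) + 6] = 4*(cos(h) + 1)*sin(h)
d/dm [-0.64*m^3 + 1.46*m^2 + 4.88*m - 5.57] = -1.92*m^2 + 2.92*m + 4.88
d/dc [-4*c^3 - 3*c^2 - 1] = 6*c*(-2*c - 1)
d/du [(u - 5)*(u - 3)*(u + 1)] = 3*u^2 - 14*u + 7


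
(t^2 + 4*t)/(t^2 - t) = (t + 4)/(t - 1)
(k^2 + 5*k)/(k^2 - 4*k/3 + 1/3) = 3*k*(k + 5)/(3*k^2 - 4*k + 1)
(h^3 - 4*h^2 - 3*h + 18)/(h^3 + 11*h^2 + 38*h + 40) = (h^2 - 6*h + 9)/(h^2 + 9*h + 20)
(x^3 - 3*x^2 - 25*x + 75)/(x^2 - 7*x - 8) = (-x^3 + 3*x^2 + 25*x - 75)/(-x^2 + 7*x + 8)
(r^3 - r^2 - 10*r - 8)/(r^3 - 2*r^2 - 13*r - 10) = (r - 4)/(r - 5)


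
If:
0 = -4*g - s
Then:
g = -s/4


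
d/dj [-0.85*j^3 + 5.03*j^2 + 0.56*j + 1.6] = -2.55*j^2 + 10.06*j + 0.56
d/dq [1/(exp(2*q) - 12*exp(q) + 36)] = 2*(6 - exp(q))*exp(q)/(exp(2*q) - 12*exp(q) + 36)^2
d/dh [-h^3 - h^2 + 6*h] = -3*h^2 - 2*h + 6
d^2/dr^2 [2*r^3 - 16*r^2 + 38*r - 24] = 12*r - 32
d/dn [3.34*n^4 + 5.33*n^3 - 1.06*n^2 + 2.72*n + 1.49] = 13.36*n^3 + 15.99*n^2 - 2.12*n + 2.72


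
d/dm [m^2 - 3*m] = 2*m - 3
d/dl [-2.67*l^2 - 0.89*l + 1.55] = -5.34*l - 0.89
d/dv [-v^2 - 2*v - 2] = -2*v - 2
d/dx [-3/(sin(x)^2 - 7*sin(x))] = 3*(2*sin(x) - 7)*cos(x)/((sin(x) - 7)^2*sin(x)^2)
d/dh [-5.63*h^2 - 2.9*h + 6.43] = -11.26*h - 2.9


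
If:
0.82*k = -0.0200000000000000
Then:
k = -0.02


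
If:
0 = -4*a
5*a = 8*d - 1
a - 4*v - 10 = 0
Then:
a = 0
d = 1/8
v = -5/2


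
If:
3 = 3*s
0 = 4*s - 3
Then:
No Solution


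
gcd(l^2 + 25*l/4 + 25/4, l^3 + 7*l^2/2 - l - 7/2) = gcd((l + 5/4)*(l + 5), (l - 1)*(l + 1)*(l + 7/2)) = 1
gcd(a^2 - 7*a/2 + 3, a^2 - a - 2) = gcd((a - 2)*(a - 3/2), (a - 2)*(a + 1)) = a - 2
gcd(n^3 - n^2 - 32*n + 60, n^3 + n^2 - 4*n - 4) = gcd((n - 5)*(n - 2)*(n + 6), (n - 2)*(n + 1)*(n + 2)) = n - 2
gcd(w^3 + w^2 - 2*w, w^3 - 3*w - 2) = 1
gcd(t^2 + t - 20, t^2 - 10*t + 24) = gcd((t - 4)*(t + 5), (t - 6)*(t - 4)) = t - 4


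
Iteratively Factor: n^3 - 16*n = (n)*(n^2 - 16) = n*(n - 4)*(n + 4)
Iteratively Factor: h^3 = (h)*(h^2) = h^2*(h)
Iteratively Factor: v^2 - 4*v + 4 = (v - 2)*(v - 2)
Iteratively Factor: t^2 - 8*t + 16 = (t - 4)*(t - 4)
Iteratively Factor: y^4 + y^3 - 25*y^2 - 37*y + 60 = (y - 1)*(y^3 + 2*y^2 - 23*y - 60) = (y - 1)*(y + 3)*(y^2 - y - 20) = (y - 1)*(y + 3)*(y + 4)*(y - 5)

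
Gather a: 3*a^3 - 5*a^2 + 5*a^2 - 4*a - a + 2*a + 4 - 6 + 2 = 3*a^3 - 3*a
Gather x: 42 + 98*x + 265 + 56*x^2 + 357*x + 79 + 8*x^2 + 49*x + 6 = 64*x^2 + 504*x + 392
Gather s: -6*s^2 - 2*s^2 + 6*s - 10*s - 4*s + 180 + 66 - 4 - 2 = -8*s^2 - 8*s + 240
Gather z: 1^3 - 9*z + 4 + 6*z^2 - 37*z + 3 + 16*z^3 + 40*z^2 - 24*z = 16*z^3 + 46*z^2 - 70*z + 8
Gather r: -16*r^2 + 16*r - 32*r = -16*r^2 - 16*r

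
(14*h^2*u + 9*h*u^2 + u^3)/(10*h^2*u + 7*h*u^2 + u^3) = (7*h + u)/(5*h + u)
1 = 1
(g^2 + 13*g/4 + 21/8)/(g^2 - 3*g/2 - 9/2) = (g + 7/4)/(g - 3)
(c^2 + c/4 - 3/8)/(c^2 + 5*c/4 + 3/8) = (2*c - 1)/(2*c + 1)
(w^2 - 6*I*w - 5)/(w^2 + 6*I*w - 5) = (w^2 - 6*I*w - 5)/(w^2 + 6*I*w - 5)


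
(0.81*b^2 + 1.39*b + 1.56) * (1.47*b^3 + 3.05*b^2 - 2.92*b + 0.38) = 1.1907*b^5 + 4.5138*b^4 + 4.1675*b^3 + 1.007*b^2 - 4.027*b + 0.5928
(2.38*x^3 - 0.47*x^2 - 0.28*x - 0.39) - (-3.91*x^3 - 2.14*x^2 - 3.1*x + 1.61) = 6.29*x^3 + 1.67*x^2 + 2.82*x - 2.0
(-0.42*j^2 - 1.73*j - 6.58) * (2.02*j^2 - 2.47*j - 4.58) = -0.8484*j^4 - 2.4572*j^3 - 7.0949*j^2 + 24.176*j + 30.1364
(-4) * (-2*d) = 8*d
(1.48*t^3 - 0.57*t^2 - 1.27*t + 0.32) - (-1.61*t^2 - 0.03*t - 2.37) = 1.48*t^3 + 1.04*t^2 - 1.24*t + 2.69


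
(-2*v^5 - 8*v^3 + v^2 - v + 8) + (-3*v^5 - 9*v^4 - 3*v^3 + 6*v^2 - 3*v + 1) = -5*v^5 - 9*v^4 - 11*v^3 + 7*v^2 - 4*v + 9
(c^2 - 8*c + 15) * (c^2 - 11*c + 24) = c^4 - 19*c^3 + 127*c^2 - 357*c + 360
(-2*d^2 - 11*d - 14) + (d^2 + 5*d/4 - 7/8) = -d^2 - 39*d/4 - 119/8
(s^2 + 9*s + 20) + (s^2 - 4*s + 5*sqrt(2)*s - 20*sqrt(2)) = 2*s^2 + 5*s + 5*sqrt(2)*s - 20*sqrt(2) + 20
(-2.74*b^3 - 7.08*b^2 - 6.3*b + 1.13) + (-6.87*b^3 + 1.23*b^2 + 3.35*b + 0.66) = -9.61*b^3 - 5.85*b^2 - 2.95*b + 1.79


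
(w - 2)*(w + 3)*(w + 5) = w^3 + 6*w^2 - w - 30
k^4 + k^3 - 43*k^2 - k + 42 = (k - 6)*(k - 1)*(k + 1)*(k + 7)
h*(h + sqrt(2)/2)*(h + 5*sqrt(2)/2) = h^3 + 3*sqrt(2)*h^2 + 5*h/2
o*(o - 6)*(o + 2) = o^3 - 4*o^2 - 12*o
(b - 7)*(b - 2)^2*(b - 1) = b^4 - 12*b^3 + 43*b^2 - 60*b + 28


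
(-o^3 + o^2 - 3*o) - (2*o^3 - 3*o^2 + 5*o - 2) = -3*o^3 + 4*o^2 - 8*o + 2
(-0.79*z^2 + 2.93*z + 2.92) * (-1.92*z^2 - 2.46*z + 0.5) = 1.5168*z^4 - 3.6822*z^3 - 13.2092*z^2 - 5.7182*z + 1.46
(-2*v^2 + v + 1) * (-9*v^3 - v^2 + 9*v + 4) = 18*v^5 - 7*v^4 - 28*v^3 + 13*v + 4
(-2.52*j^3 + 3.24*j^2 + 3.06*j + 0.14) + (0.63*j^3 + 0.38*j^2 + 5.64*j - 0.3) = -1.89*j^3 + 3.62*j^2 + 8.7*j - 0.16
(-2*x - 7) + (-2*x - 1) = -4*x - 8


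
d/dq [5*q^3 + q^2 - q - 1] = 15*q^2 + 2*q - 1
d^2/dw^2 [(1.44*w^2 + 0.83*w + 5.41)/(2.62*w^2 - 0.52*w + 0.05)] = (15.318616*w^3 + 221.686584*w^2 - 44.875884*w + 1.558668)/(17.984728*w^6 - 10.708464*w^5 + 3.155004*w^4 - 0.549328*w^3 + 0.06021*w^2 - 0.0039*w + 0.000125)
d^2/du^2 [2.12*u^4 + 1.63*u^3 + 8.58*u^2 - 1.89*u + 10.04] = 25.44*u^2 + 9.78*u + 17.16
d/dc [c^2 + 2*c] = 2*c + 2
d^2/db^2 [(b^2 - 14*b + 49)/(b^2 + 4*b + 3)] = 4*(-9*b^3 + 69*b^2 + 357*b + 407)/(b^6 + 12*b^5 + 57*b^4 + 136*b^3 + 171*b^2 + 108*b + 27)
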